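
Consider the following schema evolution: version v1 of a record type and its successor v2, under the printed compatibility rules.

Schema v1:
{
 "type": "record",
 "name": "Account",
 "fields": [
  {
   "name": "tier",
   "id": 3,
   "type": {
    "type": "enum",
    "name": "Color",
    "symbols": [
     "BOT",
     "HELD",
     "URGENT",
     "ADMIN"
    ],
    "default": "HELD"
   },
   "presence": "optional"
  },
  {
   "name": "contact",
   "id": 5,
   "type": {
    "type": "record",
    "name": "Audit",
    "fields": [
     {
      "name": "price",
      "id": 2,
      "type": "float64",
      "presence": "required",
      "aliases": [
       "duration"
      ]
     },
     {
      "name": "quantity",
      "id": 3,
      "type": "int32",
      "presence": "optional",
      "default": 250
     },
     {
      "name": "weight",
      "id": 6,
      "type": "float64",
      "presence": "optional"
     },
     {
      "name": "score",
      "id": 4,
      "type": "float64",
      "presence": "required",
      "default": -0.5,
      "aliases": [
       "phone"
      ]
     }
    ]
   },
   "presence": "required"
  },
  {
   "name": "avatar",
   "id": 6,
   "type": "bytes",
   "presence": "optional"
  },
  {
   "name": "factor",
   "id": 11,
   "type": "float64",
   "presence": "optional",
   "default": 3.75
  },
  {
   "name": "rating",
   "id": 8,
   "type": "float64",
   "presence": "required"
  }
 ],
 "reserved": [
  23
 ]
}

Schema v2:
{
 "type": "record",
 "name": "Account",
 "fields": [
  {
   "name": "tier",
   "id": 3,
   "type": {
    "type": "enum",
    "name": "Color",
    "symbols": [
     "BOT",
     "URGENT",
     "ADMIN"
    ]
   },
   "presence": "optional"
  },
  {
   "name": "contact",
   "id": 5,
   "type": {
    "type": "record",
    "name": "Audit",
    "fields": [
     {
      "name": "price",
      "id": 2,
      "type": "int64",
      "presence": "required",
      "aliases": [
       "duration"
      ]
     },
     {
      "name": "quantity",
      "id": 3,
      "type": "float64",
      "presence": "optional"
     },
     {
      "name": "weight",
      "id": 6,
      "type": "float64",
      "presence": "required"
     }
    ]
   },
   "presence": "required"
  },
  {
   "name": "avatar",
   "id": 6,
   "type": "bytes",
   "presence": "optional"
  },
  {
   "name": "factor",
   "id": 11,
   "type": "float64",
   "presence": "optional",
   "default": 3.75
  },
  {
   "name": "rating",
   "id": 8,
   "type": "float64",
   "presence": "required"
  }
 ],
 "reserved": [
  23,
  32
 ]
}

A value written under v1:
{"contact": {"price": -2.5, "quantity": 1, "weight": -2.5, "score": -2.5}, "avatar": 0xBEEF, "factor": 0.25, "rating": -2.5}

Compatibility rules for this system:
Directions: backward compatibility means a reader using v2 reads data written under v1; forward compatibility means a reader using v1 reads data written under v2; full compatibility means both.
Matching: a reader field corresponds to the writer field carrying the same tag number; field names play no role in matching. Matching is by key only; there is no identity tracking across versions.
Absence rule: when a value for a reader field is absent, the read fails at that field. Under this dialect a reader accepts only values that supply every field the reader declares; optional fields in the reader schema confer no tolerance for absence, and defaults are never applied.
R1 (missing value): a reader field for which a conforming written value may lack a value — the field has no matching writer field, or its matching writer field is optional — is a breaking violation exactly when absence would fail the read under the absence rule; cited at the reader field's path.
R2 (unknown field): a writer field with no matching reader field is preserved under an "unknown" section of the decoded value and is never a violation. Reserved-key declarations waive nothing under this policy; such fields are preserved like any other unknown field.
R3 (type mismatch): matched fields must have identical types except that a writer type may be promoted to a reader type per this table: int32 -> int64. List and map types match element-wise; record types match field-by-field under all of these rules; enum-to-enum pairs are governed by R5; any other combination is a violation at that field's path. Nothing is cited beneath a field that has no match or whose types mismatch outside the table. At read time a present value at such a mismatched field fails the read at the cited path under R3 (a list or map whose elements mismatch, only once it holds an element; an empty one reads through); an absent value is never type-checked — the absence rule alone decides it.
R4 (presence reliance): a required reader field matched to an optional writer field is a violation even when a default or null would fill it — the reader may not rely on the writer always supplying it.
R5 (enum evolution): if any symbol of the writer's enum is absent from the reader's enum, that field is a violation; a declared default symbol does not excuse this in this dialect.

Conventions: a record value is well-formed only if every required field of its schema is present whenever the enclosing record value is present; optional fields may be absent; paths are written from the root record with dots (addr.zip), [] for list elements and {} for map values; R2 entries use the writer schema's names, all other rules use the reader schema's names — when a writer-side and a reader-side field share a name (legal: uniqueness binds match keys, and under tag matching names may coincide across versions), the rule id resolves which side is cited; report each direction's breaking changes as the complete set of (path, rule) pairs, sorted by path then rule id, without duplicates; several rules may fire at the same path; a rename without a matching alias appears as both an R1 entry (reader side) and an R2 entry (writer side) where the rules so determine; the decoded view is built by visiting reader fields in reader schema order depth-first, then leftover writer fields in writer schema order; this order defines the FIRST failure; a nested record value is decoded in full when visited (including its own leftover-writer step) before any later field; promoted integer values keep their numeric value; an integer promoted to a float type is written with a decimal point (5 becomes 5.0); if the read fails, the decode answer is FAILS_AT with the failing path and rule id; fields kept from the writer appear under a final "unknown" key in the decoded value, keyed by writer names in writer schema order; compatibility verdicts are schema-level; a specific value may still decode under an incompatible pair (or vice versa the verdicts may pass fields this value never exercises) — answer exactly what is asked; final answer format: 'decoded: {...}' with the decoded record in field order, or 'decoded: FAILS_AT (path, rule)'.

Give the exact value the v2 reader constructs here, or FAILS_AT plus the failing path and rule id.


decoded: FAILS_AT (tier, R1)

arrows below run writer -> reader for Account
decoding the Account value with the v2 reader:
  read fails at tier under R1 (no fill)
  => FAILS_AT (tier, R1)
the other Account changes do not affect what is asked:
  field quantity in record Audit: type int32 changed to float64 (its default is dropped) -> shifts the Account verdicts, not this decode
  field weight in record Audit: optional changed to required -> shifts the Account verdicts, not this decode
  removed field score from record Audit -> shifts the Account verdicts, not this decode
  field price in record Audit: type float64 changed to int64 -> shifts the Account verdicts, not this decode


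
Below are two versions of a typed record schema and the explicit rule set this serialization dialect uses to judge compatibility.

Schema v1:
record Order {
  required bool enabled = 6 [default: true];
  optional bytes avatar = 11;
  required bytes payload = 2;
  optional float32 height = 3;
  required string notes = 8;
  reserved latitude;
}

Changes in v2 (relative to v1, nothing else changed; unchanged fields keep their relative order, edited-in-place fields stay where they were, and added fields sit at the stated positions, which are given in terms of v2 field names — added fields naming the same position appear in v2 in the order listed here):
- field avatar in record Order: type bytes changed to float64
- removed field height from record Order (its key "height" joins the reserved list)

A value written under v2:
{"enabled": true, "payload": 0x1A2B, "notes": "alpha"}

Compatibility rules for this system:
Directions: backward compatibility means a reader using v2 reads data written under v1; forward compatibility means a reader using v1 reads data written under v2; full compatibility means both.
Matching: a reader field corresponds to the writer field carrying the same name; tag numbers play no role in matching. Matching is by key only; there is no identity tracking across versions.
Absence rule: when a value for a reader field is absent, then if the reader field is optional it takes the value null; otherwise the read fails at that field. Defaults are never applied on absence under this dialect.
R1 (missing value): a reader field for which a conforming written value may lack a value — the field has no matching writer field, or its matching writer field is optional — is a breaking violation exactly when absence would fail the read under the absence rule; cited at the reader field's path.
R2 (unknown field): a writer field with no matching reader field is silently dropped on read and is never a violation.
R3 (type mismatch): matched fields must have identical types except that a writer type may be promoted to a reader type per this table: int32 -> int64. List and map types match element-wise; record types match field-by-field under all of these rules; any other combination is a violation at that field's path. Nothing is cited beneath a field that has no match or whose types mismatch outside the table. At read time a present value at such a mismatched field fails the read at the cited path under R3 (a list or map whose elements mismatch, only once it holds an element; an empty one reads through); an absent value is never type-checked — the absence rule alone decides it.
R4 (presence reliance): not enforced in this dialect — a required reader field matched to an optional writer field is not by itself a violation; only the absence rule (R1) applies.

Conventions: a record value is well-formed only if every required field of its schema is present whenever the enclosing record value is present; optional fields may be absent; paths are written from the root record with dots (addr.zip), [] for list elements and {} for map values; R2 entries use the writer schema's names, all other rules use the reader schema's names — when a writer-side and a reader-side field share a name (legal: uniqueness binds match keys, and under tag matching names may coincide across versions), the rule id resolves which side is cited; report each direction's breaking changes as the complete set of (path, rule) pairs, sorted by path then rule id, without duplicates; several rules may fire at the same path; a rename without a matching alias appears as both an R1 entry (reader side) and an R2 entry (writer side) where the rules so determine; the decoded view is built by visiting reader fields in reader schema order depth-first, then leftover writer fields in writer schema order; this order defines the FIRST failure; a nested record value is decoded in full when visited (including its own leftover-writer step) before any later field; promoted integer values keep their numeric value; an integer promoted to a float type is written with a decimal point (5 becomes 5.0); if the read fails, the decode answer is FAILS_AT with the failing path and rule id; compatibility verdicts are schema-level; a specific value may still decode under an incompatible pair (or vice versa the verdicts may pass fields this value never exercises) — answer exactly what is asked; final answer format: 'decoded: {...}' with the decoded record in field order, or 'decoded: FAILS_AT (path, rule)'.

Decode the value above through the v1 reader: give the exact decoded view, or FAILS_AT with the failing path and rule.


the writer's type comes first in each Order pair
migrating the Order value to v1:
  enabled := true
  avatar := null (not supplied -> null)
  payload := 0x1A2B
  height := null (not supplied -> null)
  notes := "alpha"
  => decoded: {"enabled": true, "avatar": null, "payload": 0x1A2B, "height": null, "notes": "alpha"}
remaining Order differences; none change what is asked:
  field avatar in record Order: type bytes changed to float64 -> schema-level compatibility only; this Order value's decode is unchanged
  removed field height from record Order (its key "height" joins the reserved list) -> fires no rule on Order under this dialect and leaves the result unchanged

decoded: {"enabled": true, "avatar": null, "payload": 0x1A2B, "height": null, "notes": "alpha"}


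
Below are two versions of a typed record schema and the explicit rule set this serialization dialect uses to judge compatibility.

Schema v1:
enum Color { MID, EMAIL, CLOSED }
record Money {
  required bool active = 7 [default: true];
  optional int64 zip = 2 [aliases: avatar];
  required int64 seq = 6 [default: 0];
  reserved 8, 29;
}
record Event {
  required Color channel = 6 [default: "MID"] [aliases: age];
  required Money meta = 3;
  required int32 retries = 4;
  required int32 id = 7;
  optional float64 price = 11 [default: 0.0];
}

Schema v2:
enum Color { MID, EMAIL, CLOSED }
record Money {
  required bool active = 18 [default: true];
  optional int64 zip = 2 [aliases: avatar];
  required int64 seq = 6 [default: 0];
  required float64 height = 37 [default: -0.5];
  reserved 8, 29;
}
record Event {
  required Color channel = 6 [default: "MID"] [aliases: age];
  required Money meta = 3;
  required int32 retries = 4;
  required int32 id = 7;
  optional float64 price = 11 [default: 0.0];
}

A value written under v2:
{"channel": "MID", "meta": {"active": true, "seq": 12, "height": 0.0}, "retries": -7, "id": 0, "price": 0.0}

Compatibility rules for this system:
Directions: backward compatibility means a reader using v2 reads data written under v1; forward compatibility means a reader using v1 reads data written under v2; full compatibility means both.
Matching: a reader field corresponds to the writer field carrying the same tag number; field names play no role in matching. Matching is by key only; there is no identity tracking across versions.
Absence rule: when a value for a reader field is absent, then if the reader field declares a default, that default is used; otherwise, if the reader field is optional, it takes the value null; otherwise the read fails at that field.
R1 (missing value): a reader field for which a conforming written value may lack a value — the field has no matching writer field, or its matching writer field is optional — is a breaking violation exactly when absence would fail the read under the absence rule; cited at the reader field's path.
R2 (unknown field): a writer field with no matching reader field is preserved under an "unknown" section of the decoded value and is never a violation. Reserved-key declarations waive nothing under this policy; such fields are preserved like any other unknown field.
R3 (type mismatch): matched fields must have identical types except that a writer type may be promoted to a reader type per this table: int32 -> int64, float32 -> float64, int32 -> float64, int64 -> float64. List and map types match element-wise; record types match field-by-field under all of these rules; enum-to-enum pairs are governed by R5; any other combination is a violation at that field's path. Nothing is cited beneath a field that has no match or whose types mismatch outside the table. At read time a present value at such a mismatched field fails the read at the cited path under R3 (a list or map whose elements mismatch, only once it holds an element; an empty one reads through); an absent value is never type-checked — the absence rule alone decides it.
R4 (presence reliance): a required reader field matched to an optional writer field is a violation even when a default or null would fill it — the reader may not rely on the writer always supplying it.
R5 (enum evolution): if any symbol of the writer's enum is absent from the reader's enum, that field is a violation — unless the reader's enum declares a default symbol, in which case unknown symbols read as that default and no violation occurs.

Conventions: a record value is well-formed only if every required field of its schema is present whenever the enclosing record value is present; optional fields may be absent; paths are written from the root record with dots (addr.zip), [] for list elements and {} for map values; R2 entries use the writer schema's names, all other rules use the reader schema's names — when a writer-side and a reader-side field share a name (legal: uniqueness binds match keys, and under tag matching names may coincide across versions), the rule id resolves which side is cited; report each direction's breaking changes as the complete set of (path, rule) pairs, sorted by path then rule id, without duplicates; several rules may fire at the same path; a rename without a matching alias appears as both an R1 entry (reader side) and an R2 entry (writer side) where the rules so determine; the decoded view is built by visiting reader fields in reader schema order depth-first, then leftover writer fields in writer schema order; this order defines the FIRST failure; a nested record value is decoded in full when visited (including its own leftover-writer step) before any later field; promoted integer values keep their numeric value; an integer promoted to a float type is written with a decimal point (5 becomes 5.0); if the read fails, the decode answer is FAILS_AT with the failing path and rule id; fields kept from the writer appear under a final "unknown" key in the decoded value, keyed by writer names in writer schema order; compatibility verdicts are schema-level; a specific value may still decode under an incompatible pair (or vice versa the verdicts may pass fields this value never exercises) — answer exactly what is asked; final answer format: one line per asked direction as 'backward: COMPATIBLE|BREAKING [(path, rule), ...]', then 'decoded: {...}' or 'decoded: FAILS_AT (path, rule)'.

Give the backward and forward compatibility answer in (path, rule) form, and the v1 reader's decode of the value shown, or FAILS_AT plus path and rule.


the writer's type comes first in each Event pair
backward pass over Event, reader schema v2, writer schema v1:
  channel: Color -> Color, writer required; from channel
  meta: Money -> Money, writer required; from meta
  retries: int32 -> int32, writer required; from retries
  id: int32 -> int32, writer required; from id
  price: float64 -> float64, writer optional; from price
  meta.active has no writer counterpart
  meta.zip: int64 -> int64, writer optional; from meta.zip
  meta.seq: int64 -> int64, writer required; from meta.seq
  meta.height has no writer counterpart
  writer meta.active: unknown to reader
  => no violations; backward on Event: COMPATIBLE
forward pass over Event, reader schema v1, writer schema v2:
  channel: Color -> Color, writer required; from channel
  meta: Money -> Money, writer required; from meta
  retries: int32 -> int32, writer required; from retries
  id: int32 -> int32, writer required; from id
  price: float64 -> float64, writer optional; from price
  meta.active has no writer counterpart
  meta.zip: int64 -> int64, writer optional; from meta.zip
  meta.seq: int64 -> int64, writer required; from meta.seq
  writer meta.active: unknown to reader
  writer meta.height: unknown to reader
  => no violations; forward on Event: COMPATIBLE
decoding the Event value with the v1 reader:
  channel := "MID"
  meta.active := true (absent -> default)
  meta.zip := null (absent, optional -> null)
  meta.seq := 12
  writer meta.active: kept under "unknown"
  writer meta.height: kept under "unknown"
  retries := -7
  id := 0
  price := 0.0
  => decoded: {"channel": "MID", "meta": {"active": true, "zip": null, "seq": 12, "unknown": {"active": true, "height": 0.0}}, "retries": -7, "id": 0, "price": 0.0}

backward: COMPATIBLE []; forward: COMPATIBLE []; decoded: {"channel": "MID", "meta": {"active": true, "zip": null, "seq": 12, "unknown": {"active": true, "height": 0.0}}, "retries": -7, "id": 0, "price": 0.0}


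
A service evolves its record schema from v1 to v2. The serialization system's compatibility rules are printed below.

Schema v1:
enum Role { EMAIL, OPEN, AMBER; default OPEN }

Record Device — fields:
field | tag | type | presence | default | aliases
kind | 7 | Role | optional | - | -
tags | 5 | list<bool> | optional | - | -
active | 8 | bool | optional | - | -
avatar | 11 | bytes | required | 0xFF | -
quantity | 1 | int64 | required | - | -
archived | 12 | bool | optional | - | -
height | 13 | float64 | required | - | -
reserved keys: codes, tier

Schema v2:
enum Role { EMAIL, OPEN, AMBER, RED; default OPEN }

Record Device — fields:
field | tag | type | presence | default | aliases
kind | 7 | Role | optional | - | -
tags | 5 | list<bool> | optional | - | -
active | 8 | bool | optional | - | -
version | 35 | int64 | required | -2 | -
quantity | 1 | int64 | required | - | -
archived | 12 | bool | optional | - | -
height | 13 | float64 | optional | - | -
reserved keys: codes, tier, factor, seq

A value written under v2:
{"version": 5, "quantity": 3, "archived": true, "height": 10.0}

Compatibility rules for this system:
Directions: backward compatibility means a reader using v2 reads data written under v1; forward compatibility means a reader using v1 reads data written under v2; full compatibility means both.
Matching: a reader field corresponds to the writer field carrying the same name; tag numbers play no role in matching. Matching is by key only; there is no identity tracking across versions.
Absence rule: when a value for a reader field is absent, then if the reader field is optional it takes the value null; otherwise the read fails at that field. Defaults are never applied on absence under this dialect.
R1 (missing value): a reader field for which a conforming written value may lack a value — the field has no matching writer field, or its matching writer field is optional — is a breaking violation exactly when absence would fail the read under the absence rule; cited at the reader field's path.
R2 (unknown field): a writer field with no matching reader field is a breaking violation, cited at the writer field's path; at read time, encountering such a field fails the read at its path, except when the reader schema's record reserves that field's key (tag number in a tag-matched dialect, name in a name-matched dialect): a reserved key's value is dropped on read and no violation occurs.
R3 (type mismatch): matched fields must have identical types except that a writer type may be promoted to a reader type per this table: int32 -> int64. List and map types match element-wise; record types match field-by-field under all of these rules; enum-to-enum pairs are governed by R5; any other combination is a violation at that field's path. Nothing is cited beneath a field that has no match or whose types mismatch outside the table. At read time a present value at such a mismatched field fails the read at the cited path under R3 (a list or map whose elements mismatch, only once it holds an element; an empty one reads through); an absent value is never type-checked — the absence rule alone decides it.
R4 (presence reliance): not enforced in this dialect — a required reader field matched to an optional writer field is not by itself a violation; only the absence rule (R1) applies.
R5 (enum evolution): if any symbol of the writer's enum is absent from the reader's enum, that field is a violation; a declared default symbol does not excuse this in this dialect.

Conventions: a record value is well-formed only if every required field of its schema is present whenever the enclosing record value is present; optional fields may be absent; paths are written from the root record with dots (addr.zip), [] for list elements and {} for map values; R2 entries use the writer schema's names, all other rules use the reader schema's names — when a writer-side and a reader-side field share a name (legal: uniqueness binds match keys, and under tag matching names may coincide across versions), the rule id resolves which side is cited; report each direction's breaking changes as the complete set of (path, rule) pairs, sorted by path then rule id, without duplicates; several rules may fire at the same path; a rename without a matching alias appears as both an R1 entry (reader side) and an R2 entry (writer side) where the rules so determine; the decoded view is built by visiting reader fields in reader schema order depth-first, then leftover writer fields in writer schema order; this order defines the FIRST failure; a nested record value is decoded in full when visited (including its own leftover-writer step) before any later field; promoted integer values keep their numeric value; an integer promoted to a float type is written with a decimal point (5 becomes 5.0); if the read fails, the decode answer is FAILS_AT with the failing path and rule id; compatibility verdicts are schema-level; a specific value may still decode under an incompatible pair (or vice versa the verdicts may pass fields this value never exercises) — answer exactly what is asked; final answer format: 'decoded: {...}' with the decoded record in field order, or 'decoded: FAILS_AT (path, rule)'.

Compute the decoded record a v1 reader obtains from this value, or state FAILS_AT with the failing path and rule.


in Device below, arrows point writer -> reader
decoding the Device value with the v1 reader:
  kind := null (not supplied -> null)
  tags := null (not supplied -> null)
  active := null (not supplied -> null)
  read fails at avatar under R1 (no fill)
  => FAILS_AT (avatar, R1)
ruling out the remaining Device differences:
  added field version to record Device: required int64, tag 35, default -2 (in v2 it sits immediately before quantity) -> changes Device's schema-level verdicts only — the decode of this value is the same
  enum Role (field kind in record Device): symbol RED added -> changes Device's schema-level verdicts only — the decode of this value is the same
  field height in record Device: required changed to optional -> changes Device's schema-level verdicts only — the decode of this value is the same

decoded: FAILS_AT (avatar, R1)


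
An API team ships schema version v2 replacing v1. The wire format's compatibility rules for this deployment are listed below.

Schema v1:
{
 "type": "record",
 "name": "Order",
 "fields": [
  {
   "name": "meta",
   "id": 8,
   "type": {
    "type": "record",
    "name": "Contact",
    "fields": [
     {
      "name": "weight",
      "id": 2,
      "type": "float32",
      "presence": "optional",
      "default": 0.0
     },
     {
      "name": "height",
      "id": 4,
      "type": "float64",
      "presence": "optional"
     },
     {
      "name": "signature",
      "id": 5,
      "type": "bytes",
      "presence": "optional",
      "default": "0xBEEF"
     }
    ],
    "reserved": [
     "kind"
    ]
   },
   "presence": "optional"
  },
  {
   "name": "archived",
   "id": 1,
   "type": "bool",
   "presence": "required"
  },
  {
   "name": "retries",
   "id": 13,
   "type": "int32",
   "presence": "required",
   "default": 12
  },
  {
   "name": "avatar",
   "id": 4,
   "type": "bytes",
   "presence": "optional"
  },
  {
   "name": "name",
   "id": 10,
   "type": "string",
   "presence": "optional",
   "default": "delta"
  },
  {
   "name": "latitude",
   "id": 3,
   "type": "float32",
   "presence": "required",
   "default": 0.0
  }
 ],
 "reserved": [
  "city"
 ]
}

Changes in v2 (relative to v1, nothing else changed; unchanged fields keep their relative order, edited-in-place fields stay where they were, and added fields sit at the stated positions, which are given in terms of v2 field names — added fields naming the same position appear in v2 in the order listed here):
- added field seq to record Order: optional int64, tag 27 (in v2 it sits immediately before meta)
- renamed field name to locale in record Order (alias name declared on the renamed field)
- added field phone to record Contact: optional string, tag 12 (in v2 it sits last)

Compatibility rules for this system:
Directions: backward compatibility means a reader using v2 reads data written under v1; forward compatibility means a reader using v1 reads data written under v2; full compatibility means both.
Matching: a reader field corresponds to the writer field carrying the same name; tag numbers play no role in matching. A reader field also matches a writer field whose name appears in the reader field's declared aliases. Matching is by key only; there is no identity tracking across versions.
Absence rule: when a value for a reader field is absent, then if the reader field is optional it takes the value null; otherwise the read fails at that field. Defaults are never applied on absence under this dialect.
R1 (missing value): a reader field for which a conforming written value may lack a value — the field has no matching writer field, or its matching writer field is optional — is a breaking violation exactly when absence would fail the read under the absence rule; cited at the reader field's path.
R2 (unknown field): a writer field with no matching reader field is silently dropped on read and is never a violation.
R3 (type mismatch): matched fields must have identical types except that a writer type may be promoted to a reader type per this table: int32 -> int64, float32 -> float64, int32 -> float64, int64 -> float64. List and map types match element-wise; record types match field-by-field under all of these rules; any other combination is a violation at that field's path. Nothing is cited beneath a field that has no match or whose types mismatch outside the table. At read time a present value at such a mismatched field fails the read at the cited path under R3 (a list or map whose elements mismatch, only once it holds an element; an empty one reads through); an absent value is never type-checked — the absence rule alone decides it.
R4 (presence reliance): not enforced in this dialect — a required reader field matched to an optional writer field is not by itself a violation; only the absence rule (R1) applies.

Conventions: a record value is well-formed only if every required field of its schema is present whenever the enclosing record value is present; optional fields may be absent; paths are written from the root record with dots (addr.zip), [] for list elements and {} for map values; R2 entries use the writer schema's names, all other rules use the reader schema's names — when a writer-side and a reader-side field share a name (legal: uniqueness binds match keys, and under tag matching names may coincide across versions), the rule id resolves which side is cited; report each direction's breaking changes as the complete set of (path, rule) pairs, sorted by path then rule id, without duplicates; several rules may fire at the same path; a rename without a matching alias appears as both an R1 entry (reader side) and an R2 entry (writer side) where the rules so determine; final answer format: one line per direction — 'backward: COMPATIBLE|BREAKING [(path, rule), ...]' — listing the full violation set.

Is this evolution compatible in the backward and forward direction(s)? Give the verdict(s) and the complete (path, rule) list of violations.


the writer's type comes first in each Order pair
backward pass over Order, reader schema v2, writer schema v1:
  seq: no writer-side match
  meta <- meta (Contact -> Contact, writer optional)
  archived <- archived (bool -> bool, writer required)
  retries <- retries (int32 -> int32, writer required)
  avatar <- avatar (bytes -> bytes, writer optional)
  locale <- name (string -> string, writer optional)
  latitude <- latitude (float32 -> float32, writer required)
  meta.weight <- meta.weight (float32 -> float32, writer optional)
  meta.height <- meta.height (float64 -> float64, writer optional)
  meta.signature <- meta.signature (bytes -> bytes, writer optional)
  meta.phone: no writer-side match
  => no violations; backward on Order: COMPATIBLE
forward pass over Order, reader schema v1, writer schema v2:
  meta <- meta (Contact -> Contact, writer optional)
  archived <- archived (bool -> bool, writer required)
  retries <- retries (int32 -> int32, writer required)
  avatar <- avatar (bytes -> bytes, writer optional)
  name: no writer-side match
  latitude <- latitude (float32 -> float32, writer required)
  seq (writer side), unknown to reader
  locale (writer side), unknown to reader
  meta.weight <- meta.weight (float32 -> float32, writer optional)
  meta.height <- meta.height (float64 -> float64, writer optional)
  meta.signature <- meta.signature (bytes -> bytes, writer optional)
  meta.phone (writer side), unknown to reader
  => no violations; forward on Order: COMPATIBLE

backward: COMPATIBLE []; forward: COMPATIBLE []


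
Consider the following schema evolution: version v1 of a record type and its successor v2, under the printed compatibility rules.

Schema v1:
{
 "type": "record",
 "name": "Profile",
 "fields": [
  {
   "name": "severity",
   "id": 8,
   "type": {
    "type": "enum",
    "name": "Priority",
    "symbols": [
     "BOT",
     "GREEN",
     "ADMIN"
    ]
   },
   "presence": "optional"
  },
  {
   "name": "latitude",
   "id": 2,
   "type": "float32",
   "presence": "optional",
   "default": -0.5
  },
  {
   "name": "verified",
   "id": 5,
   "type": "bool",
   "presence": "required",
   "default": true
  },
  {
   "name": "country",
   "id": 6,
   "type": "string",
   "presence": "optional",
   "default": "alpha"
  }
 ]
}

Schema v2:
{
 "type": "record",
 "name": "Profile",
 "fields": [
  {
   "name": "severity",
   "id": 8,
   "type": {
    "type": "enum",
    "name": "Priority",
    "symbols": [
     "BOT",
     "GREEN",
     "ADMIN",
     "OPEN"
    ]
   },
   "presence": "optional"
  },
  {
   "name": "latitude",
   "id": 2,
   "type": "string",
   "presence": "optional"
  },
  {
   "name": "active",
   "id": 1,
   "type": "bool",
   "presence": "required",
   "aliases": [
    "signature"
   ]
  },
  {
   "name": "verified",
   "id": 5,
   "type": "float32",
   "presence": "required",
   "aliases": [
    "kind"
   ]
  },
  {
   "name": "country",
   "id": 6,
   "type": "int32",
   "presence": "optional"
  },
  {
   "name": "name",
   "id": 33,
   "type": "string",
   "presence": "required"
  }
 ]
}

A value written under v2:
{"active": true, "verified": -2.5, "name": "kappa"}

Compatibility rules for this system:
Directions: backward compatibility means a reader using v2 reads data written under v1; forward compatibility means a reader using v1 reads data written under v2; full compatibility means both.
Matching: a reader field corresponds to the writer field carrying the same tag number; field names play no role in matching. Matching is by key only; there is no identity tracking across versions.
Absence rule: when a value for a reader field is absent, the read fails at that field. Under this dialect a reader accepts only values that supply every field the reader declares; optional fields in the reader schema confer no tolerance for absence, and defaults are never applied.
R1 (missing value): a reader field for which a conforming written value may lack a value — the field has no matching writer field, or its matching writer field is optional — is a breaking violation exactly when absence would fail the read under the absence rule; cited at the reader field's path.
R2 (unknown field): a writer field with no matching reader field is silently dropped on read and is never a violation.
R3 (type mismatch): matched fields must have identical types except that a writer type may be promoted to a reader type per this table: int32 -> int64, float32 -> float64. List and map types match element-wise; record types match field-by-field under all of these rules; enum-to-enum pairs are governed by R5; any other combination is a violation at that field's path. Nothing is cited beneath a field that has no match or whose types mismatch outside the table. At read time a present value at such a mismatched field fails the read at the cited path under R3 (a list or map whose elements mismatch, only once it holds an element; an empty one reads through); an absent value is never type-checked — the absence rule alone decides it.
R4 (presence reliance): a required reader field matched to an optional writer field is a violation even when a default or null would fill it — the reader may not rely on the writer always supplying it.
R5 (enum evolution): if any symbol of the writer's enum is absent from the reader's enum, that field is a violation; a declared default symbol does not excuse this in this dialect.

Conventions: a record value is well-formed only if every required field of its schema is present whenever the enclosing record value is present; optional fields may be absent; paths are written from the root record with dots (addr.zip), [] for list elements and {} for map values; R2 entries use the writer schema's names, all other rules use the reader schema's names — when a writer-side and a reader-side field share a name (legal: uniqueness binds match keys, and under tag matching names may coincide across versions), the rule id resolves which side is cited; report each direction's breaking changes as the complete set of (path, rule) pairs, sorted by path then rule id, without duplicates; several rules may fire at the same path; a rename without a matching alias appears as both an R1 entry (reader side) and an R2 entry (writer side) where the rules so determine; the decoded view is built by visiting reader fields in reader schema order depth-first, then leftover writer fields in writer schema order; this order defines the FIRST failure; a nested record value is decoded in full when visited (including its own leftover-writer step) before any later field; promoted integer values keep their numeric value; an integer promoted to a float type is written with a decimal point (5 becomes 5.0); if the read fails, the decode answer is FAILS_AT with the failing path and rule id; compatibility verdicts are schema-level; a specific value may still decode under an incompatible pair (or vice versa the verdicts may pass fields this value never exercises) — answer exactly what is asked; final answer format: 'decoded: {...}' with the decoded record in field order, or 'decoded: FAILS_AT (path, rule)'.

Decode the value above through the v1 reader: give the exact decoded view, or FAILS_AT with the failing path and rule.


in Profile below, arrows point writer -> reader
decoding the Profile value with the v1 reader:
  read fails at severity under R1 (no fill)
  => FAILS_AT (severity, R1)
the rest of the Profile diff is inert for this question:
  added field name to record Profile: required string, tag 33 (in v2 it sits last) -> shifts the Profile verdicts, not this decode
  field verified in record Profile: type bool changed to float32 (its default is dropped) -> shifts the Profile verdicts, not this decode
  field country in record Profile: type string changed to int32 (its default is dropped) -> shifts the Profile verdicts, not this decode
  field latitude in record Profile: type float32 changed to string (its default is dropped) -> shifts the Profile verdicts, not this decode
  added field active to record Profile: required bool, tag 1 (in v2 it sits immediately before verified) -> shifts the Profile verdicts, not this decode

decoded: FAILS_AT (severity, R1)


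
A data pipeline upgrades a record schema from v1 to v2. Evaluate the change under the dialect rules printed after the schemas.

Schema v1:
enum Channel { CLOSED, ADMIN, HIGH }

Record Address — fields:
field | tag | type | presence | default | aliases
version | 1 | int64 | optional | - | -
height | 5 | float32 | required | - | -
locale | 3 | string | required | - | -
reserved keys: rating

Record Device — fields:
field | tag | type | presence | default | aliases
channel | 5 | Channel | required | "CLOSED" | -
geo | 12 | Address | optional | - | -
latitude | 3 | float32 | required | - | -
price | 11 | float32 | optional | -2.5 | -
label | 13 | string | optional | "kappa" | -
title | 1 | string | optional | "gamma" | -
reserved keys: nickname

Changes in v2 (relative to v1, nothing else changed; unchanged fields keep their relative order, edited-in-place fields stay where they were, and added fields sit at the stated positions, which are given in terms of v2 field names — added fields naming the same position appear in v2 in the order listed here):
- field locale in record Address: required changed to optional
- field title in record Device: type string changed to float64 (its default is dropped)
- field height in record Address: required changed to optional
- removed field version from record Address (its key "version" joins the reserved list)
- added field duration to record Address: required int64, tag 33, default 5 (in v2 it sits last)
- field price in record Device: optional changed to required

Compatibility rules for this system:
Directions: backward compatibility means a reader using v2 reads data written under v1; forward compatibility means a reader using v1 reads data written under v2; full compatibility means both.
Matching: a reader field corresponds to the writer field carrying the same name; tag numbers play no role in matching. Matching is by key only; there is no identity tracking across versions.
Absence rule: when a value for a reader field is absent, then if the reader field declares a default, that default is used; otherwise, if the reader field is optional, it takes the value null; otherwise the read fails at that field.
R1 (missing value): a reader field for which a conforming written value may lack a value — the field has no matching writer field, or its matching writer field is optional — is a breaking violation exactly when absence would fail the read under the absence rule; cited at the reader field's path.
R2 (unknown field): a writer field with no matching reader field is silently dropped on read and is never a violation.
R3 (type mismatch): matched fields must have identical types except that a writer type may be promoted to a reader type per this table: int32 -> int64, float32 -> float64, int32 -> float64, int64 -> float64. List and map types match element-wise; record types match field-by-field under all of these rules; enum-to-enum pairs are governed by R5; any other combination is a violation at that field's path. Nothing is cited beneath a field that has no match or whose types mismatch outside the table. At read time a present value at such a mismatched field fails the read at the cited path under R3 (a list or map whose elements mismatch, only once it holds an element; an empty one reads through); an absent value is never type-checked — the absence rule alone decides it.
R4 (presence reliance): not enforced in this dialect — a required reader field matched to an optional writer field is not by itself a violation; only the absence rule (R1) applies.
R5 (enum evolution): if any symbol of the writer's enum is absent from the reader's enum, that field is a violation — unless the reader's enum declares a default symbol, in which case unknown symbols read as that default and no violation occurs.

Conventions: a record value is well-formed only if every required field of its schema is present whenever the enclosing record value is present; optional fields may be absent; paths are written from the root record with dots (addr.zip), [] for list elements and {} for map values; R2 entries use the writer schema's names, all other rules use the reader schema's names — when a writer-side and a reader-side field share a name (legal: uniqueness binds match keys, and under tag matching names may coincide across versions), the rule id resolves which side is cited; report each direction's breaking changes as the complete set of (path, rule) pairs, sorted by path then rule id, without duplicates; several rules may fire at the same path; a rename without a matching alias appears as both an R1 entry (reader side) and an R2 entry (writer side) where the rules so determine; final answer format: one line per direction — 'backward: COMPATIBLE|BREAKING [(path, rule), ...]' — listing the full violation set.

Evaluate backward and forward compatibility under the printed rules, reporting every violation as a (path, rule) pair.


backward: BREAKING [(title, R3)]; forward: BREAKING [(geo.height, R1), (geo.locale, R1), (title, R3)]

the writer's type comes first in each Device pair
backward pass over Device, reader schema v2, writer schema v1:
  channel: paired with writer channel (Channel -> Channel; writer required)
  geo: paired with writer geo (Address -> Address; writer optional)
  latitude: paired with writer latitude (float32 -> float32; writer required)
  price: paired with writer price (float32 -> float32; writer optional)
  label: paired with writer label (string -> string; writer optional)
  title: paired with writer title (string -> float64; writer optional)
  geo.height: paired with writer geo.height (float32 -> float32; writer required)
  geo.locale: paired with writer geo.locale (string -> string; writer required)
  geo.duration: no writer-side match
  leftover writer field: geo.version
  breaking: (title, R3)
  => backward: BREAKING (1)
forward pass over Device, reader schema v1, writer schema v2:
  channel: paired with writer channel (Channel -> Channel; writer required)
  geo: paired with writer geo (Address -> Address; writer optional)
  latitude: paired with writer latitude (float32 -> float32; writer required)
  price: paired with writer price (float32 -> float32; writer required)
  label: paired with writer label (string -> string; writer optional)
  title: paired with writer title (float64 -> string; writer optional)
  geo.version: no writer-side match
  geo.height: paired with writer geo.height (float32 -> float32; writer optional)
  geo.locale: paired with writer geo.locale (string -> string; writer optional)
  leftover writer field: geo.duration
  breaking: (geo.height, R1)
  breaking: (geo.locale, R1)
  breaking: (title, R3)
  => forward: BREAKING (3)
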